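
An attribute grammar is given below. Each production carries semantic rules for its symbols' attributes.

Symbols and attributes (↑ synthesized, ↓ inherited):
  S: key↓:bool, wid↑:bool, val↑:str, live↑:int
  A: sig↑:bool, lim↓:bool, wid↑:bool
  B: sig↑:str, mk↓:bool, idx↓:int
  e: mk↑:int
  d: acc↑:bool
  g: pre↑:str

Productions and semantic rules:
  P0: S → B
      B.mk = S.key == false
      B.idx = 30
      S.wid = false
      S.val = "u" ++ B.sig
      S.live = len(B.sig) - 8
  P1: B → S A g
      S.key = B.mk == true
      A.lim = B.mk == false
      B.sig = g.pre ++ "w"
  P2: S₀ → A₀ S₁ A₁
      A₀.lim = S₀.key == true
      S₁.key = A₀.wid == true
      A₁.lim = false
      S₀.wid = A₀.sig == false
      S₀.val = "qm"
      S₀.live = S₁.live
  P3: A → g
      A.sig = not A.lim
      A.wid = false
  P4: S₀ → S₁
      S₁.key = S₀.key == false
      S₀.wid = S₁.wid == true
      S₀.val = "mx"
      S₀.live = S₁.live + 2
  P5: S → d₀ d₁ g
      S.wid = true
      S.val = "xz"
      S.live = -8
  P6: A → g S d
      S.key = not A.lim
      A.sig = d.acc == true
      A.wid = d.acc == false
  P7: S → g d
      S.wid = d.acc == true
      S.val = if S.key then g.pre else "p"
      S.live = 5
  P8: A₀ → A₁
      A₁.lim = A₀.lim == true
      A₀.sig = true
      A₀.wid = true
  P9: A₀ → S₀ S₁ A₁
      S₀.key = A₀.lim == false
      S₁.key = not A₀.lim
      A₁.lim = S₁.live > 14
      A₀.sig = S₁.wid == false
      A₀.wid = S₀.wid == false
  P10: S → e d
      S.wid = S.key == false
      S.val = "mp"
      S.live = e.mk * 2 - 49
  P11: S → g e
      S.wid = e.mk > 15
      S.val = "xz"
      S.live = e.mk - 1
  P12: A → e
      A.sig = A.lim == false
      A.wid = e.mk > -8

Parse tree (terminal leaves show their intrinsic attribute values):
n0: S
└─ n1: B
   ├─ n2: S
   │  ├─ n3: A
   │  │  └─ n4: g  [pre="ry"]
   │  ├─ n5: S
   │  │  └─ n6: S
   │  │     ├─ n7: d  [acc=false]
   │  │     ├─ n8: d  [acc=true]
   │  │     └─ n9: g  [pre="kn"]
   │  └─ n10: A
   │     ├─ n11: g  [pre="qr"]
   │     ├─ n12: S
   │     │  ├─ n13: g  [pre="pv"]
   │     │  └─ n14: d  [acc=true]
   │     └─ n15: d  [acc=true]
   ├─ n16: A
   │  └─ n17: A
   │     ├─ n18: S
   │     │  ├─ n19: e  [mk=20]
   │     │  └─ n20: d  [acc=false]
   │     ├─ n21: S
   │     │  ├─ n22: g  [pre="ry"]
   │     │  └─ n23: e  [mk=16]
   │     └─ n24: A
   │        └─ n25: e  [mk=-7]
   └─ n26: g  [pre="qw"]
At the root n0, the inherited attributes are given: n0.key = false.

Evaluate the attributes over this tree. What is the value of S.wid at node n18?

1. n0.key = false  [given at root]
2. n1.mk = true  [S.key == false]
3. n1.idx = 30  [30]
4. n2.key = true  [B.mk == true]
5. n3.lim = true  [S₀.key == true]
6. n4.pre = "ry"  [terminal]
7. n3.sig = false  [not A.lim]
8. n3.wid = false  [false]
9. n5.key = false  [A₀.wid == true]
10. n6.key = true  [S₀.key == false]
11. n7.acc = false  [terminal]
12. n8.acc = true  [terminal]
13. n9.pre = "kn"  [terminal]
14. n6.wid = true  [true]
15. n6.val = "xz"  ["xz"]
16. n6.live = -8  [-8]
17. n5.wid = true  [S₁.wid == true]
18. n5.val = "mx"  ["mx"]
19. n5.live = -6  [S₁.live + 2]
20. n10.lim = false  [false]
21. n11.pre = "qr"  [terminal]
22. n12.key = true  [not A.lim]
23. n13.pre = "pv"  [terminal]
24. n14.acc = true  [terminal]
25. n12.wid = true  [d.acc == true]
26. n12.val = "pv"  [if S.key then g.pre else "p"]
27. n12.live = 5  [5]
28. n15.acc = true  [terminal]
29. n10.sig = true  [d.acc == true]
30. n10.wid = false  [d.acc == false]
31. n2.wid = true  [A₀.sig == false]
32. n2.val = "qm"  ["qm"]
33. n2.live = -6  [S₁.live]
34. n16.lim = false  [B.mk == false]
35. n17.lim = false  [A₀.lim == true]
36. n18.key = true  [A₀.lim == false]
37. n19.mk = 20  [terminal]
38. n20.acc = false  [terminal]
39. n18.wid = false  [S.key == false]
40. n18.val = "mp"  ["mp"]
41. n18.live = -9  [e.mk * 2 - 49]
42. n21.key = true  [not A₀.lim]
43. n22.pre = "ry"  [terminal]
44. n23.mk = 16  [terminal]
45. n21.wid = true  [e.mk > 15]
46. n21.val = "xz"  ["xz"]
47. n21.live = 15  [e.mk - 1]
48. n24.lim = true  [S₁.live > 14]
49. n25.mk = -7  [terminal]
50. n24.sig = false  [A.lim == false]
51. n24.wid = true  [e.mk > -8]
52. n17.sig = false  [S₁.wid == false]
53. n17.wid = true  [S₀.wid == false]
54. n16.sig = true  [true]
55. n16.wid = true  [true]
56. n26.pre = "qw"  [terminal]
57. n1.sig = "qww"  [g.pre ++ "w"]
58. n0.wid = false  [false]
59. n0.val = "uqww"  ["u" ++ B.sig]
60. n0.live = -5  [len(B.sig) - 8]

false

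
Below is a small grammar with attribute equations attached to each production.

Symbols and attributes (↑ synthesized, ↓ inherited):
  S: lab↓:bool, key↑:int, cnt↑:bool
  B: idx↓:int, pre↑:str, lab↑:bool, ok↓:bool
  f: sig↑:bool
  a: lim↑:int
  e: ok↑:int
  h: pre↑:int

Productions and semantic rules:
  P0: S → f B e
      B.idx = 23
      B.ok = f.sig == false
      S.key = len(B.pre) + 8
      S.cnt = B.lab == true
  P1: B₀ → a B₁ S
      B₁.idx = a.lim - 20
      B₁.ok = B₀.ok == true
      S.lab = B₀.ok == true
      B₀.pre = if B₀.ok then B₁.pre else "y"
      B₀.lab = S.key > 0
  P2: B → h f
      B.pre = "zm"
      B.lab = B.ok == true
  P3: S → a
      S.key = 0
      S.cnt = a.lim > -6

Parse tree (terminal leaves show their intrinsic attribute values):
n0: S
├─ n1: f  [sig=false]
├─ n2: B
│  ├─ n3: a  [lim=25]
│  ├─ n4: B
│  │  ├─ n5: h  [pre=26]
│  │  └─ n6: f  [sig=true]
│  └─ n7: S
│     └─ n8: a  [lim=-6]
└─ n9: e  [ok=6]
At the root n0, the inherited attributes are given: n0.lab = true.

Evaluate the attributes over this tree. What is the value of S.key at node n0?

10

1. n0.lab = true  [given at root]
2. n1.sig = false  [terminal]
3. n2.idx = 23  [23]
4. n2.ok = true  [f.sig == false]
5. n3.lim = 25  [terminal]
6. n4.idx = 5  [a.lim - 20]
7. n4.ok = true  [B₀.ok == true]
8. n5.pre = 26  [terminal]
9. n6.sig = true  [terminal]
10. n4.pre = "zm"  ["zm"]
11. n4.lab = true  [B.ok == true]
12. n7.lab = true  [B₀.ok == true]
13. n8.lim = -6  [terminal]
14. n7.key = 0  [0]
15. n7.cnt = false  [a.lim > -6]
16. n2.pre = "zm"  [if B₀.ok then B₁.pre else "y"]
17. n2.lab = false  [S.key > 0]
18. n9.ok = 6  [terminal]
19. n0.key = 10  [len(B.pre) + 8]
20. n0.cnt = false  [B.lab == true]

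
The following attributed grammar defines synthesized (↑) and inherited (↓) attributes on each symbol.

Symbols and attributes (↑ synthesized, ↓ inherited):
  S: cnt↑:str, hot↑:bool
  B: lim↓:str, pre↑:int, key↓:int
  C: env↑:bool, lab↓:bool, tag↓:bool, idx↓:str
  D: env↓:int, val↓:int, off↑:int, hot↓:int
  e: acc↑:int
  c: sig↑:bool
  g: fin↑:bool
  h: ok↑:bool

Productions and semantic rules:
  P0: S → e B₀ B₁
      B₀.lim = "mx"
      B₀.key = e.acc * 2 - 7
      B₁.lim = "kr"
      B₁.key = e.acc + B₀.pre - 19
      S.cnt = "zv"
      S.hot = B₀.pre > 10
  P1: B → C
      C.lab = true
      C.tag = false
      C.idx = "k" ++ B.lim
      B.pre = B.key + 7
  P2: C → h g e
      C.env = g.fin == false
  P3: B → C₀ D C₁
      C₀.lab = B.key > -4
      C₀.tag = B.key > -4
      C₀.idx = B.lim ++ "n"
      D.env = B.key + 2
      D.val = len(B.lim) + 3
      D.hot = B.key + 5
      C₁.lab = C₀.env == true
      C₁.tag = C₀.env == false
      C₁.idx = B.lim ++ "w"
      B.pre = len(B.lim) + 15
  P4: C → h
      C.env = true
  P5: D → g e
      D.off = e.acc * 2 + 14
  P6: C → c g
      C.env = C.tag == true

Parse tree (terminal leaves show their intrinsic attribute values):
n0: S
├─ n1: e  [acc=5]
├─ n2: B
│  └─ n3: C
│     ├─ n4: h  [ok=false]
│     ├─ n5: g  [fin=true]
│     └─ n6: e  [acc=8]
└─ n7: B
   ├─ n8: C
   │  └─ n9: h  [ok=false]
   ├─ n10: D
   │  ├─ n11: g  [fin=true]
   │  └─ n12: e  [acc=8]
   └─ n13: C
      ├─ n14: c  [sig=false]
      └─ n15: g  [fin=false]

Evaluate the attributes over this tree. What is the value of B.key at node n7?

1. n1.acc = 5  [terminal]
2. n2.lim = "mx"  ["mx"]
3. n2.key = 3  [e.acc * 2 - 7]
4. n3.lab = true  [true]
5. n3.tag = false  [false]
6. n3.idx = "kmx"  ["k" ++ B.lim]
7. n4.ok = false  [terminal]
8. n5.fin = true  [terminal]
9. n6.acc = 8  [terminal]
10. n3.env = false  [g.fin == false]
11. n2.pre = 10  [B.key + 7]
12. n7.lim = "kr"  ["kr"]
13. n7.key = -4  [e.acc + B₀.pre - 19]
14. n8.lab = false  [B.key > -4]
15. n8.tag = false  [B.key > -4]
16. n8.idx = "krn"  [B.lim ++ "n"]
17. n9.ok = false  [terminal]
18. n8.env = true  [true]
19. n10.env = -2  [B.key + 2]
20. n10.val = 5  [len(B.lim) + 3]
21. n10.hot = 1  [B.key + 5]
22. n11.fin = true  [terminal]
23. n12.acc = 8  [terminal]
24. n10.off = 30  [e.acc * 2 + 14]
25. n13.lab = true  [C₀.env == true]
26. n13.tag = false  [C₀.env == false]
27. n13.idx = "krw"  [B.lim ++ "w"]
28. n14.sig = false  [terminal]
29. n15.fin = false  [terminal]
30. n13.env = false  [C.tag == true]
31. n7.pre = 17  [len(B.lim) + 15]
32. n0.cnt = "zv"  ["zv"]
33. n0.hot = false  [B₀.pre > 10]

-4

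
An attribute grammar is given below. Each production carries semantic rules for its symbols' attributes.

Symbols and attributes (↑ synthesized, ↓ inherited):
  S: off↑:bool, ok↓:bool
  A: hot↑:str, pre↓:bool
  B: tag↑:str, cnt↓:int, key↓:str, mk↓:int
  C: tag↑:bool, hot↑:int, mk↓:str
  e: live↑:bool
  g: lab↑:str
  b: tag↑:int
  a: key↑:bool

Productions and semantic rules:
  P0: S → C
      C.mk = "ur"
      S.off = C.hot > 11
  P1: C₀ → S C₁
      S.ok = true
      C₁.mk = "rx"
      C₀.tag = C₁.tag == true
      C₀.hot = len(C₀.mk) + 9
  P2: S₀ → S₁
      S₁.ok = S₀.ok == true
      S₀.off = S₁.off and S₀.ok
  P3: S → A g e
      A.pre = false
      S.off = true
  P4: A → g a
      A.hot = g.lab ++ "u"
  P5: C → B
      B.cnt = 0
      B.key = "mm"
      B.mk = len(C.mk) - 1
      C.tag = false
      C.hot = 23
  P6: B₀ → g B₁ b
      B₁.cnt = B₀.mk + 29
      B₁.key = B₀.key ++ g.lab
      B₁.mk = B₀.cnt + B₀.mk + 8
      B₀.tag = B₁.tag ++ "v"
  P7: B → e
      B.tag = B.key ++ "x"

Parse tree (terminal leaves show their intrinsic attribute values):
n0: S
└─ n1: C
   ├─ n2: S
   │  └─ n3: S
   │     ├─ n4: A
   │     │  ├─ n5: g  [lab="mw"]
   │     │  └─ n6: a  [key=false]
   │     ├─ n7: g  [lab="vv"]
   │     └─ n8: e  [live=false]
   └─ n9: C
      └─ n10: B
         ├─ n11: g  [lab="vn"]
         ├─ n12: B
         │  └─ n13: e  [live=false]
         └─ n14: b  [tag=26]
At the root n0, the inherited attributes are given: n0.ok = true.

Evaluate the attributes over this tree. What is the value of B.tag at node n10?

1. n0.ok = true  [given at root]
2. n1.mk = "ur"  ["ur"]
3. n2.ok = true  [true]
4. n3.ok = true  [S₀.ok == true]
5. n4.pre = false  [false]
6. n5.lab = "mw"  [terminal]
7. n6.key = false  [terminal]
8. n4.hot = "mwu"  [g.lab ++ "u"]
9. n7.lab = "vv"  [terminal]
10. n8.live = false  [terminal]
11. n3.off = true  [true]
12. n2.off = true  [S₁.off and S₀.ok]
13. n9.mk = "rx"  ["rx"]
14. n10.cnt = 0  [0]
15. n10.key = "mm"  ["mm"]
16. n10.mk = 1  [len(C.mk) - 1]
17. n11.lab = "vn"  [terminal]
18. n12.cnt = 30  [B₀.mk + 29]
19. n12.key = "mmvn"  [B₀.key ++ g.lab]
20. n12.mk = 9  [B₀.cnt + B₀.mk + 8]
21. n13.live = false  [terminal]
22. n12.tag = "mmvnx"  [B.key ++ "x"]
23. n14.tag = 26  [terminal]
24. n10.tag = "mmvnxv"  [B₁.tag ++ "v"]
25. n9.tag = false  [false]
26. n9.hot = 23  [23]
27. n1.tag = false  [C₁.tag == true]
28. n1.hot = 11  [len(C₀.mk) + 9]
29. n0.off = false  [C.hot > 11]

"mmvnxv"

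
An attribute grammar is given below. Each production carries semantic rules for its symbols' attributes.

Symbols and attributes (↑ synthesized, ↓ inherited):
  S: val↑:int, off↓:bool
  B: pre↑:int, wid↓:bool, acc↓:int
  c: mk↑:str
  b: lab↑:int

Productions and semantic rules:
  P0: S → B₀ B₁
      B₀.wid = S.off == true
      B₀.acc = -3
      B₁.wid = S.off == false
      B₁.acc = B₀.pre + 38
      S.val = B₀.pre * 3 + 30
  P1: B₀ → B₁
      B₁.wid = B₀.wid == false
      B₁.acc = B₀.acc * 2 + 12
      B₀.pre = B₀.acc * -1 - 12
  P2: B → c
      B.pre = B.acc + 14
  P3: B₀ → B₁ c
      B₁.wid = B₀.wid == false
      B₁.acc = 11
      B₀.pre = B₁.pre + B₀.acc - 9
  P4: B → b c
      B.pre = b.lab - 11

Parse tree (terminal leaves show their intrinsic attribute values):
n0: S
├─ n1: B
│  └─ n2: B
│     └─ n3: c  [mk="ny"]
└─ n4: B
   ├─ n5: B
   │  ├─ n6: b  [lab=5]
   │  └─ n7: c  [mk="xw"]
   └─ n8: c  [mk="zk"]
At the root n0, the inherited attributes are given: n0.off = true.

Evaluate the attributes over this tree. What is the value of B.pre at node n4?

14

1. n0.off = true  [given at root]
2. n1.wid = true  [S.off == true]
3. n1.acc = -3  [-3]
4. n2.wid = false  [B₀.wid == false]
5. n2.acc = 6  [B₀.acc * 2 + 12]
6. n3.mk = "ny"  [terminal]
7. n2.pre = 20  [B.acc + 14]
8. n1.pre = -9  [B₀.acc * -1 - 12]
9. n4.wid = false  [S.off == false]
10. n4.acc = 29  [B₀.pre + 38]
11. n5.wid = true  [B₀.wid == false]
12. n5.acc = 11  [11]
13. n6.lab = 5  [terminal]
14. n7.mk = "xw"  [terminal]
15. n5.pre = -6  [b.lab - 11]
16. n8.mk = "zk"  [terminal]
17. n4.pre = 14  [B₁.pre + B₀.acc - 9]
18. n0.val = 3  [B₀.pre * 3 + 30]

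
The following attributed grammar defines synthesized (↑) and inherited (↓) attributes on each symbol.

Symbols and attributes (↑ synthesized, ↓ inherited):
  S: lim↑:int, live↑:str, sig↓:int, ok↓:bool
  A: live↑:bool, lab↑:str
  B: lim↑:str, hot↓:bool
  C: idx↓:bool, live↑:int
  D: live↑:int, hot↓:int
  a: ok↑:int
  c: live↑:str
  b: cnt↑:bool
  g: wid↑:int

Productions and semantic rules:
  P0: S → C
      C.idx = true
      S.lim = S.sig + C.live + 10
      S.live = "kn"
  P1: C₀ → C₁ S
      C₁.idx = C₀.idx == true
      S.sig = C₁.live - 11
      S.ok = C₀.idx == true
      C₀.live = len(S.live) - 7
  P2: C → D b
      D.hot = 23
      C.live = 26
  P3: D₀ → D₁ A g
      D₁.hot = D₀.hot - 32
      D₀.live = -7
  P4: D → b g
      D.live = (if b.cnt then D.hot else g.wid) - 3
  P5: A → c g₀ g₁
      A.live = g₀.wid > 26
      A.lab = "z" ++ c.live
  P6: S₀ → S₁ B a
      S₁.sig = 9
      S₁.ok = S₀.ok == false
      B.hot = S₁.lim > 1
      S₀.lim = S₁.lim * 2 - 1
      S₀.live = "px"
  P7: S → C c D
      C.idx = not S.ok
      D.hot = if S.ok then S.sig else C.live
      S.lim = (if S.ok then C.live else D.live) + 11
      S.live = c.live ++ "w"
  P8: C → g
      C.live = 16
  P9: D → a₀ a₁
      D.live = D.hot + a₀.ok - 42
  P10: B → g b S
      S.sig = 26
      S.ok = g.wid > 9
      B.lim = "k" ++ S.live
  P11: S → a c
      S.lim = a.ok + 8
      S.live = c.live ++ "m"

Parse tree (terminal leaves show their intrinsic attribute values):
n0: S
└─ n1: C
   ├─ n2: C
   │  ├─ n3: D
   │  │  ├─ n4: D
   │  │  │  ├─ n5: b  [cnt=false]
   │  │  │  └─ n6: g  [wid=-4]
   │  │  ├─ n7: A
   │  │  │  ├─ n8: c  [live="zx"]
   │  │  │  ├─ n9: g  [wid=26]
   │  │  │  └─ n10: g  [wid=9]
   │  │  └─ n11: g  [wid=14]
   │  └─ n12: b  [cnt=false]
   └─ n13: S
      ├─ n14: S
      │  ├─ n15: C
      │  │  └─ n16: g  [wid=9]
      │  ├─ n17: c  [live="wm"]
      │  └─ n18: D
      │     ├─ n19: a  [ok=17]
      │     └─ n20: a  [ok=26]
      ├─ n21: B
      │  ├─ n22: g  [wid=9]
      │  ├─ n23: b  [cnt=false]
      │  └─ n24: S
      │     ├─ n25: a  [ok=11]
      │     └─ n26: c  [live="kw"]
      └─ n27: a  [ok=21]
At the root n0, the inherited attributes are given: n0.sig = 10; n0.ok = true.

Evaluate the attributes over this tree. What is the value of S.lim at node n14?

2

1. n0.sig = 10  [given at root]
2. n0.ok = true  [given at root]
3. n1.idx = true  [true]
4. n2.idx = true  [C₀.idx == true]
5. n3.hot = 23  [23]
6. n4.hot = -9  [D₀.hot - 32]
7. n5.cnt = false  [terminal]
8. n6.wid = -4  [terminal]
9. n4.live = -7  [(if b.cnt then D.hot else g.wid) - 3]
10. n8.live = "zx"  [terminal]
11. n9.wid = 26  [terminal]
12. n10.wid = 9  [terminal]
13. n7.live = false  [g₀.wid > 26]
14. n7.lab = "zzx"  ["z" ++ c.live]
15. n11.wid = 14  [terminal]
16. n3.live = -7  [-7]
17. n12.cnt = false  [terminal]
18. n2.live = 26  [26]
19. n13.sig = 15  [C₁.live - 11]
20. n13.ok = true  [C₀.idx == true]
21. n14.sig = 9  [9]
22. n14.ok = false  [S₀.ok == false]
23. n15.idx = true  [not S.ok]
24. n16.wid = 9  [terminal]
25. n15.live = 16  [16]
26. n17.live = "wm"  [terminal]
27. n18.hot = 16  [if S.ok then S.sig else C.live]
28. n19.ok = 17  [terminal]
29. n20.ok = 26  [terminal]
30. n18.live = -9  [D.hot + a₀.ok - 42]
31. n14.lim = 2  [(if S.ok then C.live else D.live) + 11]
32. n14.live = "wmw"  [c.live ++ "w"]
33. n21.hot = true  [S₁.lim > 1]
34. n22.wid = 9  [terminal]
35. n23.cnt = false  [terminal]
36. n24.sig = 26  [26]
37. n24.ok = false  [g.wid > 9]
38. n25.ok = 11  [terminal]
39. n26.live = "kw"  [terminal]
40. n24.lim = 19  [a.ok + 8]
41. n24.live = "kwm"  [c.live ++ "m"]
42. n21.lim = "kkwm"  ["k" ++ S.live]
43. n27.ok = 21  [terminal]
44. n13.lim = 3  [S₁.lim * 2 - 1]
45. n13.live = "px"  ["px"]
46. n1.live = -5  [len(S.live) - 7]
47. n0.lim = 15  [S.sig + C.live + 10]
48. n0.live = "kn"  ["kn"]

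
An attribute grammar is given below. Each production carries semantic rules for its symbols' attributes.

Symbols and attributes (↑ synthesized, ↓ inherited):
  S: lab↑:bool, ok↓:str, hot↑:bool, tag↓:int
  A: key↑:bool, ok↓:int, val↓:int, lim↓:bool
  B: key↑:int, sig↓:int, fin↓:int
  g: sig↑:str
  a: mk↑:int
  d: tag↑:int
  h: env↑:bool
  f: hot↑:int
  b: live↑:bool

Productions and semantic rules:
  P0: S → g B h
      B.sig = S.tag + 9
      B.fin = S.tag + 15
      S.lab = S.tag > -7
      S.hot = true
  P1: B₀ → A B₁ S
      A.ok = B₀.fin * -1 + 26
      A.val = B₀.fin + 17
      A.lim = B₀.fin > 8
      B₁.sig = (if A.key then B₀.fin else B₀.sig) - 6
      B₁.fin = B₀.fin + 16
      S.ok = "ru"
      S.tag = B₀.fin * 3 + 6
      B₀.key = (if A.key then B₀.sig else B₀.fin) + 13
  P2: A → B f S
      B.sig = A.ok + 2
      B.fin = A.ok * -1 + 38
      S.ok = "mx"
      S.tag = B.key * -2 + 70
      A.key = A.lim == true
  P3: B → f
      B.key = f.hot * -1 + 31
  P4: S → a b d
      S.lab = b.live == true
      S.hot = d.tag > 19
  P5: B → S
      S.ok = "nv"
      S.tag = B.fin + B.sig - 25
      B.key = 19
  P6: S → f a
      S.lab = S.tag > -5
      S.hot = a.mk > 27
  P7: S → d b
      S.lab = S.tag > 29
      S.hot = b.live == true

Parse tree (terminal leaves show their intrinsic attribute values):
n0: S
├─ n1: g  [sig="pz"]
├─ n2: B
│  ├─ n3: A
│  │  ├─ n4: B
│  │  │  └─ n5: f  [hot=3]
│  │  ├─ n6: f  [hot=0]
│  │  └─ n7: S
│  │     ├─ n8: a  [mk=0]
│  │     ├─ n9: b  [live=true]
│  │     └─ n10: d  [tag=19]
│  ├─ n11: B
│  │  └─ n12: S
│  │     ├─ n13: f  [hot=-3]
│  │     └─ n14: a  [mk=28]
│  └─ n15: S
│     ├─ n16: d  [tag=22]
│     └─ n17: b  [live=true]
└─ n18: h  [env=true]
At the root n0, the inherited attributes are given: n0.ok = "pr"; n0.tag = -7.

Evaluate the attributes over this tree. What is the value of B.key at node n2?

21

1. n0.ok = "pr"  [given at root]
2. n0.tag = -7  [given at root]
3. n1.sig = "pz"  [terminal]
4. n2.sig = 2  [S.tag + 9]
5. n2.fin = 8  [S.tag + 15]
6. n3.ok = 18  [B₀.fin * -1 + 26]
7. n3.val = 25  [B₀.fin + 17]
8. n3.lim = false  [B₀.fin > 8]
9. n4.sig = 20  [A.ok + 2]
10. n4.fin = 20  [A.ok * -1 + 38]
11. n5.hot = 3  [terminal]
12. n4.key = 28  [f.hot * -1 + 31]
13. n6.hot = 0  [terminal]
14. n7.ok = "mx"  ["mx"]
15. n7.tag = 14  [B.key * -2 + 70]
16. n8.mk = 0  [terminal]
17. n9.live = true  [terminal]
18. n10.tag = 19  [terminal]
19. n7.lab = true  [b.live == true]
20. n7.hot = false  [d.tag > 19]
21. n3.key = false  [A.lim == true]
22. n11.sig = -4  [(if A.key then B₀.fin else B₀.sig) - 6]
23. n11.fin = 24  [B₀.fin + 16]
24. n12.ok = "nv"  ["nv"]
25. n12.tag = -5  [B.fin + B.sig - 25]
26. n13.hot = -3  [terminal]
27. n14.mk = 28  [terminal]
28. n12.lab = false  [S.tag > -5]
29. n12.hot = true  [a.mk > 27]
30. n11.key = 19  [19]
31. n15.ok = "ru"  ["ru"]
32. n15.tag = 30  [B₀.fin * 3 + 6]
33. n16.tag = 22  [terminal]
34. n17.live = true  [terminal]
35. n15.lab = true  [S.tag > 29]
36. n15.hot = true  [b.live == true]
37. n2.key = 21  [(if A.key then B₀.sig else B₀.fin) + 13]
38. n18.env = true  [terminal]
39. n0.lab = false  [S.tag > -7]
40. n0.hot = true  [true]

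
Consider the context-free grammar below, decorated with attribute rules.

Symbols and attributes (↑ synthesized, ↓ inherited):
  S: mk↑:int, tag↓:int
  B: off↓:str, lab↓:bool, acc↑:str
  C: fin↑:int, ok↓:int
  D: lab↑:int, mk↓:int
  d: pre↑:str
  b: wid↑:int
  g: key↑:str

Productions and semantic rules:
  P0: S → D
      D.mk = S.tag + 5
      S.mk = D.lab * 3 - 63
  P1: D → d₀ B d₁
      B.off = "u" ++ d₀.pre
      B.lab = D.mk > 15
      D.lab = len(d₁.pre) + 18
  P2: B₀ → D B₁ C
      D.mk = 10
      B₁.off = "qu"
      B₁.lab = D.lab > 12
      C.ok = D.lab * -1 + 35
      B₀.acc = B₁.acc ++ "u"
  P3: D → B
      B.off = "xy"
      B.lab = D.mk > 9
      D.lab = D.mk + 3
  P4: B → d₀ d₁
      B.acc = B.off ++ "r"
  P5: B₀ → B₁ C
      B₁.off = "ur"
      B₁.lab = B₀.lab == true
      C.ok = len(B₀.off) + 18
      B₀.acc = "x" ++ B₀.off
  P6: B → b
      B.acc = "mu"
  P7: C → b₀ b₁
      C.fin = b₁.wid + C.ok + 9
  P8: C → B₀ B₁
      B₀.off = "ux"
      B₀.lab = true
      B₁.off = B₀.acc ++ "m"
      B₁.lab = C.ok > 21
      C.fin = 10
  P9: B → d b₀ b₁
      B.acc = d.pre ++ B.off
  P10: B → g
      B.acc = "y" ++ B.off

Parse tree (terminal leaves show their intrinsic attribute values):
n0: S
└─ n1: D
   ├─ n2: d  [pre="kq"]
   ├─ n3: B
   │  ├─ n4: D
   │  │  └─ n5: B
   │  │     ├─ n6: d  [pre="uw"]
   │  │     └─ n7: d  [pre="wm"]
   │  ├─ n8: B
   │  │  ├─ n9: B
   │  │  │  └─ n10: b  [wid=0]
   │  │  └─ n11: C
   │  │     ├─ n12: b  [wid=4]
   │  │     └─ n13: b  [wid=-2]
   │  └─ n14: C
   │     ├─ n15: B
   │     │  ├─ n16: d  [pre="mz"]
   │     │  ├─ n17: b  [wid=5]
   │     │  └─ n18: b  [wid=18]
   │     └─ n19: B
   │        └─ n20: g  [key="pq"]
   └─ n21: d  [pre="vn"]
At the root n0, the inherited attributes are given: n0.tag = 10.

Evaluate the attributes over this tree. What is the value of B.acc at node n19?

1. n0.tag = 10  [given at root]
2. n1.mk = 15  [S.tag + 5]
3. n2.pre = "kq"  [terminal]
4. n3.off = "ukq"  ["u" ++ d₀.pre]
5. n3.lab = false  [D.mk > 15]
6. n4.mk = 10  [10]
7. n5.off = "xy"  ["xy"]
8. n5.lab = true  [D.mk > 9]
9. n6.pre = "uw"  [terminal]
10. n7.pre = "wm"  [terminal]
11. n5.acc = "xyr"  [B.off ++ "r"]
12. n4.lab = 13  [D.mk + 3]
13. n8.off = "qu"  ["qu"]
14. n8.lab = true  [D.lab > 12]
15. n9.off = "ur"  ["ur"]
16. n9.lab = true  [B₀.lab == true]
17. n10.wid = 0  [terminal]
18. n9.acc = "mu"  ["mu"]
19. n11.ok = 20  [len(B₀.off) + 18]
20. n12.wid = 4  [terminal]
21. n13.wid = -2  [terminal]
22. n11.fin = 27  [b₁.wid + C.ok + 9]
23. n8.acc = "xqu"  ["x" ++ B₀.off]
24. n14.ok = 22  [D.lab * -1 + 35]
25. n15.off = "ux"  ["ux"]
26. n15.lab = true  [true]
27. n16.pre = "mz"  [terminal]
28. n17.wid = 5  [terminal]
29. n18.wid = 18  [terminal]
30. n15.acc = "mzux"  [d.pre ++ B.off]
31. n19.off = "mzuxm"  [B₀.acc ++ "m"]
32. n19.lab = true  [C.ok > 21]
33. n20.key = "pq"  [terminal]
34. n19.acc = "ymzuxm"  ["y" ++ B.off]
35. n14.fin = 10  [10]
36. n3.acc = "xquu"  [B₁.acc ++ "u"]
37. n21.pre = "vn"  [terminal]
38. n1.lab = 20  [len(d₁.pre) + 18]
39. n0.mk = -3  [D.lab * 3 - 63]

"ymzuxm"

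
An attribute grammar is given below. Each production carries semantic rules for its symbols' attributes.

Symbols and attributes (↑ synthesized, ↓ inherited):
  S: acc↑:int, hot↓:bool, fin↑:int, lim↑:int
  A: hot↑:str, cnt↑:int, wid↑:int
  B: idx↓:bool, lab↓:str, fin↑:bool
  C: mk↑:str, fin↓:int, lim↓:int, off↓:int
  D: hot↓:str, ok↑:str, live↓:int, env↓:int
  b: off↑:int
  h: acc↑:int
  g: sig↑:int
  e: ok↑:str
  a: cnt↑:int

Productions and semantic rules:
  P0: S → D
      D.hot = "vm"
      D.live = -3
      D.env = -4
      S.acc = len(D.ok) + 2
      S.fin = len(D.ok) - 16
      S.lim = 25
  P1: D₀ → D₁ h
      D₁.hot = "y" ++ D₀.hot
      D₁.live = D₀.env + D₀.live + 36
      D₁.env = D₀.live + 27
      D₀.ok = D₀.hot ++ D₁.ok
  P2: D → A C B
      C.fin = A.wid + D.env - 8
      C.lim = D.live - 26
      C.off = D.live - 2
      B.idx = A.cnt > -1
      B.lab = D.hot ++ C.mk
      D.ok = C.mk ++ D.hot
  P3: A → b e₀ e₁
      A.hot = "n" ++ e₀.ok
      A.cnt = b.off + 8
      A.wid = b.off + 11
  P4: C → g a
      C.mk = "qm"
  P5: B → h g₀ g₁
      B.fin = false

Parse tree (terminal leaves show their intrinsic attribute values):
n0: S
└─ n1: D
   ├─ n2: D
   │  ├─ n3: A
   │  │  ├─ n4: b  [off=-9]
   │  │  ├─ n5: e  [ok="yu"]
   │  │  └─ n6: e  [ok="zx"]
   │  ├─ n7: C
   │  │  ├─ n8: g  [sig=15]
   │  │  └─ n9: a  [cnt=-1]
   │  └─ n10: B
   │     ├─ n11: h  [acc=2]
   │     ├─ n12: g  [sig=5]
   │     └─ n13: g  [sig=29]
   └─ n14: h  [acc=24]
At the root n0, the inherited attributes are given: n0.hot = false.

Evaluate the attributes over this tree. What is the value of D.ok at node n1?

1. n0.hot = false  [given at root]
2. n1.hot = "vm"  ["vm"]
3. n1.live = -3  [-3]
4. n1.env = -4  [-4]
5. n2.hot = "yvm"  ["y" ++ D₀.hot]
6. n2.live = 29  [D₀.env + D₀.live + 36]
7. n2.env = 24  [D₀.live + 27]
8. n4.off = -9  [terminal]
9. n5.ok = "yu"  [terminal]
10. n6.ok = "zx"  [terminal]
11. n3.hot = "nyu"  ["n" ++ e₀.ok]
12. n3.cnt = -1  [b.off + 8]
13. n3.wid = 2  [b.off + 11]
14. n7.fin = 18  [A.wid + D.env - 8]
15. n7.lim = 3  [D.live - 26]
16. n7.off = 27  [D.live - 2]
17. n8.sig = 15  [terminal]
18. n9.cnt = -1  [terminal]
19. n7.mk = "qm"  ["qm"]
20. n10.idx = false  [A.cnt > -1]
21. n10.lab = "yvmqm"  [D.hot ++ C.mk]
22. n11.acc = 2  [terminal]
23. n12.sig = 5  [terminal]
24. n13.sig = 29  [terminal]
25. n10.fin = false  [false]
26. n2.ok = "qmyvm"  [C.mk ++ D.hot]
27. n14.acc = 24  [terminal]
28. n1.ok = "vmqmyvm"  [D₀.hot ++ D₁.ok]
29. n0.acc = 9  [len(D.ok) + 2]
30. n0.fin = -9  [len(D.ok) - 16]
31. n0.lim = 25  [25]

"vmqmyvm"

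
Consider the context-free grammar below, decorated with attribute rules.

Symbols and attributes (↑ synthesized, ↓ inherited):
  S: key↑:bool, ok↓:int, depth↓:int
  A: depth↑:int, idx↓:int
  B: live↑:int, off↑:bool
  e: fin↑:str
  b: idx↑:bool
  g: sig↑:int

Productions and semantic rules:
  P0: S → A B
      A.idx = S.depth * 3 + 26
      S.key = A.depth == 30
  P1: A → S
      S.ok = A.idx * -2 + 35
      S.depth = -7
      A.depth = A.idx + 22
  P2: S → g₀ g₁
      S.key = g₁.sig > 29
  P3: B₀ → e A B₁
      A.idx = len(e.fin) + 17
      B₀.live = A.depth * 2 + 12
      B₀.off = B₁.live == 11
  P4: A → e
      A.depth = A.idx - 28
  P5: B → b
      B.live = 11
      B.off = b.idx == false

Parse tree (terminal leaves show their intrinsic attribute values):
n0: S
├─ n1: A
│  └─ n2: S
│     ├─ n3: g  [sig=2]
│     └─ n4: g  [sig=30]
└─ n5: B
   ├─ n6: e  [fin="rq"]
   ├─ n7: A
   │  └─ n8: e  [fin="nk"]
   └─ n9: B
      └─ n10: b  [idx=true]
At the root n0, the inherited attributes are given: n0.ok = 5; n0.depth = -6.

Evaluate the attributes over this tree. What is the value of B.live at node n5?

1. n0.ok = 5  [given at root]
2. n0.depth = -6  [given at root]
3. n1.idx = 8  [S.depth * 3 + 26]
4. n2.ok = 19  [A.idx * -2 + 35]
5. n2.depth = -7  [-7]
6. n3.sig = 2  [terminal]
7. n4.sig = 30  [terminal]
8. n2.key = true  [g₁.sig > 29]
9. n1.depth = 30  [A.idx + 22]
10. n6.fin = "rq"  [terminal]
11. n7.idx = 19  [len(e.fin) + 17]
12. n8.fin = "nk"  [terminal]
13. n7.depth = -9  [A.idx - 28]
14. n10.idx = true  [terminal]
15. n9.live = 11  [11]
16. n9.off = false  [b.idx == false]
17. n5.live = -6  [A.depth * 2 + 12]
18. n5.off = true  [B₁.live == 11]
19. n0.key = true  [A.depth == 30]

-6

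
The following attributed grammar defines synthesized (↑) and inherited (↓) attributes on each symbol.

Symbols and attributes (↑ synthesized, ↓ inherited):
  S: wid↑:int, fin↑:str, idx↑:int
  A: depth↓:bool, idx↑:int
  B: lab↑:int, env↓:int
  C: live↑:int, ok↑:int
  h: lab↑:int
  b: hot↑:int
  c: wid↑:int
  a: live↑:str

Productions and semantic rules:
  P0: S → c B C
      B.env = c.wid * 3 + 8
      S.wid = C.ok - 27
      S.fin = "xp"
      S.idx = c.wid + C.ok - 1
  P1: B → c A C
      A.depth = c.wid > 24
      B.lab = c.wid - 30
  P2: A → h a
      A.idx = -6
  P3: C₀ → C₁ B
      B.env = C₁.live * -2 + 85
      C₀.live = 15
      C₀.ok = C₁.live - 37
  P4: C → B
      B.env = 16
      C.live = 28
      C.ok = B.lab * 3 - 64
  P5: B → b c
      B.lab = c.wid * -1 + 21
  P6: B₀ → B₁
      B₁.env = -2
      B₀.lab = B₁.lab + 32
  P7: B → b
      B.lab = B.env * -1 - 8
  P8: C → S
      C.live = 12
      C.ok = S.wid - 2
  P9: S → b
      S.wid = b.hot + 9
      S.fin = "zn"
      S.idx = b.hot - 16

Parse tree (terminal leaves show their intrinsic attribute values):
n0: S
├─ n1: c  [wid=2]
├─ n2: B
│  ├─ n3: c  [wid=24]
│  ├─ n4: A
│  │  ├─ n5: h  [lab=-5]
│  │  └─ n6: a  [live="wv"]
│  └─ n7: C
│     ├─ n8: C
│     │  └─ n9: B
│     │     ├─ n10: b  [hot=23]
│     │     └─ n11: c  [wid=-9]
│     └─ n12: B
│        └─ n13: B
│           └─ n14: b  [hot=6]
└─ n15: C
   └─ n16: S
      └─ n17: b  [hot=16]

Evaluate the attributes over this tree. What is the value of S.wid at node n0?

1. n1.wid = 2  [terminal]
2. n2.env = 14  [c.wid * 3 + 8]
3. n3.wid = 24  [terminal]
4. n4.depth = false  [c.wid > 24]
5. n5.lab = -5  [terminal]
6. n6.live = "wv"  [terminal]
7. n4.idx = -6  [-6]
8. n9.env = 16  [16]
9. n10.hot = 23  [terminal]
10. n11.wid = -9  [terminal]
11. n9.lab = 30  [c.wid * -1 + 21]
12. n8.live = 28  [28]
13. n8.ok = 26  [B.lab * 3 - 64]
14. n12.env = 29  [C₁.live * -2 + 85]
15. n13.env = -2  [-2]
16. n14.hot = 6  [terminal]
17. n13.lab = -6  [B.env * -1 - 8]
18. n12.lab = 26  [B₁.lab + 32]
19. n7.live = 15  [15]
20. n7.ok = -9  [C₁.live - 37]
21. n2.lab = -6  [c.wid - 30]
22. n17.hot = 16  [terminal]
23. n16.wid = 25  [b.hot + 9]
24. n16.fin = "zn"  ["zn"]
25. n16.idx = 0  [b.hot - 16]
26. n15.live = 12  [12]
27. n15.ok = 23  [S.wid - 2]
28. n0.wid = -4  [C.ok - 27]
29. n0.fin = "xp"  ["xp"]
30. n0.idx = 24  [c.wid + C.ok - 1]

-4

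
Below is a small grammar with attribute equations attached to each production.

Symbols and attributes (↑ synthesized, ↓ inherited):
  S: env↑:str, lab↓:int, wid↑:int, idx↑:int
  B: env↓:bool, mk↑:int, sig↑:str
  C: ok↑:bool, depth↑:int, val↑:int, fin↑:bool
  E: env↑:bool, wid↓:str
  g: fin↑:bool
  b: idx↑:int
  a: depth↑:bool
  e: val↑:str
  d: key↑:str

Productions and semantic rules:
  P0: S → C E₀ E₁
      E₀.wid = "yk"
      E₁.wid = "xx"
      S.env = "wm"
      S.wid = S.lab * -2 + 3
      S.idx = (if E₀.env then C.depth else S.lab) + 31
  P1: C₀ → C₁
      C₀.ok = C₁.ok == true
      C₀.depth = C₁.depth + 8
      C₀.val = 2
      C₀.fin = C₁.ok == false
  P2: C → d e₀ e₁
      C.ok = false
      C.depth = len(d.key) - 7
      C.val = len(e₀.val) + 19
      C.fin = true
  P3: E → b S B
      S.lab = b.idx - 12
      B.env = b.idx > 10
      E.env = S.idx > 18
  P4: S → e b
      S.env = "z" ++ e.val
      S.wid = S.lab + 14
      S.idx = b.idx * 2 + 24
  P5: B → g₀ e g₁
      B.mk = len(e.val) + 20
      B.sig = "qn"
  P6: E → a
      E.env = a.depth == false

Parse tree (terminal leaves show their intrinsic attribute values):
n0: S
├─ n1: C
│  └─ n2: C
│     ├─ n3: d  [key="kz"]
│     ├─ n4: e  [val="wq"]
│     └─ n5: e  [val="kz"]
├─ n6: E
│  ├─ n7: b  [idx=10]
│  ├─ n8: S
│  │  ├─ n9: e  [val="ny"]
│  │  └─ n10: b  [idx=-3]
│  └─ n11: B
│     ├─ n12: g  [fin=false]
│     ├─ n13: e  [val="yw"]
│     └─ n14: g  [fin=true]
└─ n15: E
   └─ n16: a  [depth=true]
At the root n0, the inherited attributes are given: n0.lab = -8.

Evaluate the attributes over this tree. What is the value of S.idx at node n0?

1. n0.lab = -8  [given at root]
2. n3.key = "kz"  [terminal]
3. n4.val = "wq"  [terminal]
4. n5.val = "kz"  [terminal]
5. n2.ok = false  [false]
6. n2.depth = -5  [len(d.key) - 7]
7. n2.val = 21  [len(e₀.val) + 19]
8. n2.fin = true  [true]
9. n1.ok = false  [C₁.ok == true]
10. n1.depth = 3  [C₁.depth + 8]
11. n1.val = 2  [2]
12. n1.fin = true  [C₁.ok == false]
13. n6.wid = "yk"  ["yk"]
14. n7.idx = 10  [terminal]
15. n8.lab = -2  [b.idx - 12]
16. n9.val = "ny"  [terminal]
17. n10.idx = -3  [terminal]
18. n8.env = "zny"  ["z" ++ e.val]
19. n8.wid = 12  [S.lab + 14]
20. n8.idx = 18  [b.idx * 2 + 24]
21. n11.env = false  [b.idx > 10]
22. n12.fin = false  [terminal]
23. n13.val = "yw"  [terminal]
24. n14.fin = true  [terminal]
25. n11.mk = 22  [len(e.val) + 20]
26. n11.sig = "qn"  ["qn"]
27. n6.env = false  [S.idx > 18]
28. n15.wid = "xx"  ["xx"]
29. n16.depth = true  [terminal]
30. n15.env = false  [a.depth == false]
31. n0.env = "wm"  ["wm"]
32. n0.wid = 19  [S.lab * -2 + 3]
33. n0.idx = 23  [(if E₀.env then C.depth else S.lab) + 31]

23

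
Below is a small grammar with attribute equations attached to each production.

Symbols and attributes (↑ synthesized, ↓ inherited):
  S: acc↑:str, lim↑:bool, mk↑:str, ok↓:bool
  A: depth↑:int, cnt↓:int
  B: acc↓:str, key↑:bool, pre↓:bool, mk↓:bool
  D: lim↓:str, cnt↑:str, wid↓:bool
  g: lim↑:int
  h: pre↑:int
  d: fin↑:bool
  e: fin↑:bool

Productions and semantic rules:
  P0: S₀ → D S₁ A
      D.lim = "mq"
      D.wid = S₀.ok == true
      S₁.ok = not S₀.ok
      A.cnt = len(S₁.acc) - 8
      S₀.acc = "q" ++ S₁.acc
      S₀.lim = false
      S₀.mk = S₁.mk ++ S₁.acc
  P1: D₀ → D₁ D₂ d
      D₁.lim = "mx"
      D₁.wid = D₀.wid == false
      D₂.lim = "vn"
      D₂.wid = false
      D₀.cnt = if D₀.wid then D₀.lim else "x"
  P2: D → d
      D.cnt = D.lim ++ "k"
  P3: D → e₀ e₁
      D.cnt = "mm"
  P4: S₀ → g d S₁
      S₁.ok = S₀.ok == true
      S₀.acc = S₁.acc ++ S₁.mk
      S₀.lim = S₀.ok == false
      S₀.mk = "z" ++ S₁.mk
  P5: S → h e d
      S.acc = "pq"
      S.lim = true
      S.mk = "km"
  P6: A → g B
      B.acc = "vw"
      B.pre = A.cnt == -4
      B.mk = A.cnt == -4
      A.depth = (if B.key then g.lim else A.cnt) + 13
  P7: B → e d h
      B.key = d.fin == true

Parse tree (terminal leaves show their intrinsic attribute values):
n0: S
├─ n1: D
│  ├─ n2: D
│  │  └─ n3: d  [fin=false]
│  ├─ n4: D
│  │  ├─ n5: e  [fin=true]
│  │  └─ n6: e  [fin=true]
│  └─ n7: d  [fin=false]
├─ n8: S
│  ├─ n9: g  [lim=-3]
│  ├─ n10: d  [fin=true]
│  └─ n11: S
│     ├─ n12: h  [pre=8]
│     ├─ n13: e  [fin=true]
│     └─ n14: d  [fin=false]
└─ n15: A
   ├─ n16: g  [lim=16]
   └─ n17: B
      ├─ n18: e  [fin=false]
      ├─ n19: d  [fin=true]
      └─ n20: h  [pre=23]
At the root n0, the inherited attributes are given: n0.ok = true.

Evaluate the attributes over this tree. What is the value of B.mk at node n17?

true

1. n0.ok = true  [given at root]
2. n1.lim = "mq"  ["mq"]
3. n1.wid = true  [S₀.ok == true]
4. n2.lim = "mx"  ["mx"]
5. n2.wid = false  [D₀.wid == false]
6. n3.fin = false  [terminal]
7. n2.cnt = "mxk"  [D.lim ++ "k"]
8. n4.lim = "vn"  ["vn"]
9. n4.wid = false  [false]
10. n5.fin = true  [terminal]
11. n6.fin = true  [terminal]
12. n4.cnt = "mm"  ["mm"]
13. n7.fin = false  [terminal]
14. n1.cnt = "mq"  [if D₀.wid then D₀.lim else "x"]
15. n8.ok = false  [not S₀.ok]
16. n9.lim = -3  [terminal]
17. n10.fin = true  [terminal]
18. n11.ok = false  [S₀.ok == true]
19. n12.pre = 8  [terminal]
20. n13.fin = true  [terminal]
21. n14.fin = false  [terminal]
22. n11.acc = "pq"  ["pq"]
23. n11.lim = true  [true]
24. n11.mk = "km"  ["km"]
25. n8.acc = "pqkm"  [S₁.acc ++ S₁.mk]
26. n8.lim = true  [S₀.ok == false]
27. n8.mk = "zkm"  ["z" ++ S₁.mk]
28. n15.cnt = -4  [len(S₁.acc) - 8]
29. n16.lim = 16  [terminal]
30. n17.acc = "vw"  ["vw"]
31. n17.pre = true  [A.cnt == -4]
32. n17.mk = true  [A.cnt == -4]
33. n18.fin = false  [terminal]
34. n19.fin = true  [terminal]
35. n20.pre = 23  [terminal]
36. n17.key = true  [d.fin == true]
37. n15.depth = 29  [(if B.key then g.lim else A.cnt) + 13]
38. n0.acc = "qpqkm"  ["q" ++ S₁.acc]
39. n0.lim = false  [false]
40. n0.mk = "zkmpqkm"  [S₁.mk ++ S₁.acc]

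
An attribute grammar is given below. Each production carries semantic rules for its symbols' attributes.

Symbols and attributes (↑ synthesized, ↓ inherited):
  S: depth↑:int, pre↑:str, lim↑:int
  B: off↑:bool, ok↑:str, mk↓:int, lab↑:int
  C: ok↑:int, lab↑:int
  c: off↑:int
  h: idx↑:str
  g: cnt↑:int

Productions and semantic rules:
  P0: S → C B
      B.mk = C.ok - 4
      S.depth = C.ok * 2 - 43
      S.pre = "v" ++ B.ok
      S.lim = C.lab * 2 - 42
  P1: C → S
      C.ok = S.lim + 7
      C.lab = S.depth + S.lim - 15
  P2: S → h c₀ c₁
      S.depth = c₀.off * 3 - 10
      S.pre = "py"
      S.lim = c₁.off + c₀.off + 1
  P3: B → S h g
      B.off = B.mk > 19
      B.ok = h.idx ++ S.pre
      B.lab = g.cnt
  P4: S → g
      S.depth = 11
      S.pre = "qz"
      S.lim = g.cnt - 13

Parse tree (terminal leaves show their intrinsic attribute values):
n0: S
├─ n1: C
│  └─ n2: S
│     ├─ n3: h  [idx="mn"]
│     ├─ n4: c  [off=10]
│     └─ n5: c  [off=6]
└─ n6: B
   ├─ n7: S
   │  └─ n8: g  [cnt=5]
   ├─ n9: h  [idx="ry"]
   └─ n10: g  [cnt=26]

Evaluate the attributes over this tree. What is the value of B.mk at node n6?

1. n3.idx = "mn"  [terminal]
2. n4.off = 10  [terminal]
3. n5.off = 6  [terminal]
4. n2.depth = 20  [c₀.off * 3 - 10]
5. n2.pre = "py"  ["py"]
6. n2.lim = 17  [c₁.off + c₀.off + 1]
7. n1.ok = 24  [S.lim + 7]
8. n1.lab = 22  [S.depth + S.lim - 15]
9. n6.mk = 20  [C.ok - 4]
10. n8.cnt = 5  [terminal]
11. n7.depth = 11  [11]
12. n7.pre = "qz"  ["qz"]
13. n7.lim = -8  [g.cnt - 13]
14. n9.idx = "ry"  [terminal]
15. n10.cnt = 26  [terminal]
16. n6.off = true  [B.mk > 19]
17. n6.ok = "ryqz"  [h.idx ++ S.pre]
18. n6.lab = 26  [g.cnt]
19. n0.depth = 5  [C.ok * 2 - 43]
20. n0.pre = "vryqz"  ["v" ++ B.ok]
21. n0.lim = 2  [C.lab * 2 - 42]

20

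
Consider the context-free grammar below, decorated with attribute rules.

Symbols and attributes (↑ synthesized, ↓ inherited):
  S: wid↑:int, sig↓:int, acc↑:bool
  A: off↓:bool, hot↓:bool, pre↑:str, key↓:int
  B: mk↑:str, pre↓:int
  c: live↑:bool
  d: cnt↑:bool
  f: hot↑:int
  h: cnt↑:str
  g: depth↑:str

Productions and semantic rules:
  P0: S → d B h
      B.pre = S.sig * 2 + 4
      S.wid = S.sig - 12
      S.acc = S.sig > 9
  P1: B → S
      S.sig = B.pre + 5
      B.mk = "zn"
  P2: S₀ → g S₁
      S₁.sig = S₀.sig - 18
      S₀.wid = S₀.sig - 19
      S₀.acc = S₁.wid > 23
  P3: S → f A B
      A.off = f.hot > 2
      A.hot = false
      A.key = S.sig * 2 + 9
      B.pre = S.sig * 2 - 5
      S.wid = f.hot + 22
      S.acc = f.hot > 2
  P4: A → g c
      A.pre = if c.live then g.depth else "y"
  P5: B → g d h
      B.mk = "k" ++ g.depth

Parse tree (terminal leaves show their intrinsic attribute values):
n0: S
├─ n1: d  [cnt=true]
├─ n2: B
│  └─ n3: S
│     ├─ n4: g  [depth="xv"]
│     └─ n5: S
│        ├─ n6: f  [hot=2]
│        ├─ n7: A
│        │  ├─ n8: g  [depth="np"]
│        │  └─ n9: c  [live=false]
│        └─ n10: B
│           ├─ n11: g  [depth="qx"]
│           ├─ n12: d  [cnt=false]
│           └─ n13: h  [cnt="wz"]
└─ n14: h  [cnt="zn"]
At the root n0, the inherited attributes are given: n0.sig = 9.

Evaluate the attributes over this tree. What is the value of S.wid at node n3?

8

1. n0.sig = 9  [given at root]
2. n1.cnt = true  [terminal]
3. n2.pre = 22  [S.sig * 2 + 4]
4. n3.sig = 27  [B.pre + 5]
5. n4.depth = "xv"  [terminal]
6. n5.sig = 9  [S₀.sig - 18]
7. n6.hot = 2  [terminal]
8. n7.off = false  [f.hot > 2]
9. n7.hot = false  [false]
10. n7.key = 27  [S.sig * 2 + 9]
11. n8.depth = "np"  [terminal]
12. n9.live = false  [terminal]
13. n7.pre = "y"  [if c.live then g.depth else "y"]
14. n10.pre = 13  [S.sig * 2 - 5]
15. n11.depth = "qx"  [terminal]
16. n12.cnt = false  [terminal]
17. n13.cnt = "wz"  [terminal]
18. n10.mk = "kqx"  ["k" ++ g.depth]
19. n5.wid = 24  [f.hot + 22]
20. n5.acc = false  [f.hot > 2]
21. n3.wid = 8  [S₀.sig - 19]
22. n3.acc = true  [S₁.wid > 23]
23. n2.mk = "zn"  ["zn"]
24. n14.cnt = "zn"  [terminal]
25. n0.wid = -3  [S.sig - 12]
26. n0.acc = false  [S.sig > 9]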